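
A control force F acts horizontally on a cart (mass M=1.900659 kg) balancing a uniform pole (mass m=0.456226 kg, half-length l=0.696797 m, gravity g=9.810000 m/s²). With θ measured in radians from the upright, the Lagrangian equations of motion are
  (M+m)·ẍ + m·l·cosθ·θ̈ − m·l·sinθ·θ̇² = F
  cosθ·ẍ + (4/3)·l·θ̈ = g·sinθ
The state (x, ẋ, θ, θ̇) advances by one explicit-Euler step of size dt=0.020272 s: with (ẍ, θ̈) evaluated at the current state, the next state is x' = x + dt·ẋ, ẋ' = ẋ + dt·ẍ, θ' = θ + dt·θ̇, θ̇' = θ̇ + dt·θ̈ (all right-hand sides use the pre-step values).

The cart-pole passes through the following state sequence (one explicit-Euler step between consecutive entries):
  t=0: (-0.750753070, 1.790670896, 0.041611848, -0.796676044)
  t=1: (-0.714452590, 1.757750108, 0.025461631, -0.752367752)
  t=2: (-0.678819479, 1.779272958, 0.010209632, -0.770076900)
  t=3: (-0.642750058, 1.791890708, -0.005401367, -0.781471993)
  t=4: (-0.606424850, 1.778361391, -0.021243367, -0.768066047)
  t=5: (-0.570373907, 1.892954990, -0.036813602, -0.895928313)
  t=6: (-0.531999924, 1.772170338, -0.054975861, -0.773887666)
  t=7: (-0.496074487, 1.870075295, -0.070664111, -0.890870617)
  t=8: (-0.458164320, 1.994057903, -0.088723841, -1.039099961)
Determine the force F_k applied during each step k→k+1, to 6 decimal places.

step 0→1:
  ẍ = (ẋ'−ẋ)/dt = (1.757750108−1.790670896)/0.020272 = -1.623954
  θ̈ = (θ̇'−θ̇)/dt = (-0.752367752−-0.796676044)/0.020272 = 2.185689
  sinθ=0.041600, cosθ=0.999134
  F = (M+m)·ẍ + m·l·cosθ·θ̈ − m·l·sinθ·θ̇² = -3.827472 + 0.694222 − 0.008393 = -3.141643
step 1→2:
  ẍ = (ẋ'−ẋ)/dt = (1.779272958−1.757750108)/0.020272 = 1.061703
  θ̈ = (θ̇'−θ̇)/dt = (-0.770076900−-0.752367752)/0.020272 = -0.873577
  sinθ=0.025459, cosθ=0.999676
  F = (M+m)·ẍ + m·l·cosθ·θ̈ − m·l·sinθ·θ̇² = 2.502313 + -0.277617 − 0.004581 = 2.220114
step 2→3:
  ẍ = (ẋ'−ẋ)/dt = (1.791890708−1.779272958)/0.020272 = 0.622423
  θ̈ = (θ̇'−θ̇)/dt = (-0.781471993−-0.770076900)/0.020272 = -0.562110
  sinθ=0.010209, cosθ=0.999948
  F = (M+m)·ẍ + m·l·cosθ·θ̈ − m·l·sinθ·θ̇² = 1.466978 + -0.178684 − 0.001925 = 1.286370
step 3→4:
  ẍ = (ẋ'−ẋ)/dt = (1.778361391−1.791890708)/0.020272 = -0.667389
  θ̈ = (θ̇'−θ̇)/dt = (-0.768066047−-0.781471993)/0.020272 = 0.661304
  sinθ=-0.005401, cosθ=0.999985
  F = (M+m)·ẍ + m·l·cosθ·θ̈ − m·l·sinθ·θ̇² = -1.572960 + 0.210223 − -0.001049 = -1.361688
step 4→5:
  ẍ = (ẋ'−ẋ)/dt = (1.892954990−1.778361391)/0.020272 = 5.652802
  θ̈ = (θ̇'−θ̇)/dt = (-0.895928313−-0.768066047)/0.020272 = -6.307334
  sinθ=-0.021242, cosθ=0.999774
  F = (M+m)·ẍ + m·l·cosθ·θ̈ − m·l·sinθ·θ̇² = 13.323004 + -2.004629 − -0.003984 = 11.322358
step 5→6:
  ẍ = (ẋ'−ẋ)/dt = (1.772170338−1.892954990)/0.020272 = -5.958201
  θ̈ = (θ̇'−θ̇)/dt = (-0.773887666−-0.895928313)/0.020272 = 6.020158
  sinθ=-0.036805, cosθ=0.999322
  F = (M+m)·ẍ + m·l·cosθ·θ̈ − m·l·sinθ·θ̇² = -14.042795 + 1.912493 − -0.009392 = -12.120910
step 6→7:
  ẍ = (ẋ'−ẋ)/dt = (1.870075295−1.772170338)/0.020272 = 4.829566
  θ̈ = (θ̇'−θ̇)/dt = (-0.890870617−-0.773887666)/0.020272 = -5.770667
  sinθ=-0.054948, cosθ=0.998489
  F = (M+m)·ẍ + m·l·cosθ·θ̈ − m·l·sinθ·θ̇² = 11.382731 + -1.831706 − -0.010462 = 9.561487
step 7→8:
  ẍ = (ẋ'−ẋ)/dt = (1.994057903−1.870075295)/0.020272 = 6.115953
  θ̈ = (θ̇'−θ̇)/dt = (-1.039099961−-0.890870617)/0.020272 = -7.312024
  sinθ=-0.070605, cosθ=0.997504
  F = (M+m)·ẍ + m·l·cosθ·θ̈ − m·l·sinθ·θ̇² = 14.414599 + -2.318669 − -0.017814 = 12.113744

F_0 = -3.141643 N
F_1 = 2.220114 N
F_2 = 1.286370 N
F_3 = -1.361688 N
F_4 = 11.322358 N
F_5 = -12.120910 N
F_6 = 9.561487 N
F_7 = 12.113744 N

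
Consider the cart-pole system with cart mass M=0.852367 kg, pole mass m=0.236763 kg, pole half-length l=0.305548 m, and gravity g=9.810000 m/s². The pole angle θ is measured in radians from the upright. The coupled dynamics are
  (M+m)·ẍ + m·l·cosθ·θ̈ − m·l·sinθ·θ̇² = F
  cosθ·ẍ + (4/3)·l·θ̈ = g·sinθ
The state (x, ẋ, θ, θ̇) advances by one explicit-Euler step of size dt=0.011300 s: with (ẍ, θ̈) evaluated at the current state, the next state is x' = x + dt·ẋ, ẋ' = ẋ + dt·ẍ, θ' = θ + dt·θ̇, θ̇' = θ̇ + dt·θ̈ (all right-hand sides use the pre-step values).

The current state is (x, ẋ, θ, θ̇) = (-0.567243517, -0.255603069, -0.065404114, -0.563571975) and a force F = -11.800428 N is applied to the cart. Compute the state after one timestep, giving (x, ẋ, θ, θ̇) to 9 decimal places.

sinθ=-0.065357494, cosθ=0.997861913
temp = (F + m·l·θ̇²·sinθ)/(M+m) = (-11.800428 + -0.001501715)/1.089130 = -10.836107457
θ̈ = (g·sinθ − cosθ·temp)/(l·(4/3 − m·cos²θ/(M+m))) = 29.806649418
ẍ = temp − m·l·θ̈·cosθ/(M+m) = -12.811699030
Euler: x'=-0.567243517+0.011300·-0.255603069=-0.570131832, ẋ'=-0.255603069+0.011300·-12.811699030=-0.400375268
       θ'=-0.065404114+0.011300·-0.563571975=-0.071772477, θ̇'=-0.563571975+0.011300·29.806649418=-0.226756837

(-0.570131832, -0.400375268, -0.071772477, -0.226756837)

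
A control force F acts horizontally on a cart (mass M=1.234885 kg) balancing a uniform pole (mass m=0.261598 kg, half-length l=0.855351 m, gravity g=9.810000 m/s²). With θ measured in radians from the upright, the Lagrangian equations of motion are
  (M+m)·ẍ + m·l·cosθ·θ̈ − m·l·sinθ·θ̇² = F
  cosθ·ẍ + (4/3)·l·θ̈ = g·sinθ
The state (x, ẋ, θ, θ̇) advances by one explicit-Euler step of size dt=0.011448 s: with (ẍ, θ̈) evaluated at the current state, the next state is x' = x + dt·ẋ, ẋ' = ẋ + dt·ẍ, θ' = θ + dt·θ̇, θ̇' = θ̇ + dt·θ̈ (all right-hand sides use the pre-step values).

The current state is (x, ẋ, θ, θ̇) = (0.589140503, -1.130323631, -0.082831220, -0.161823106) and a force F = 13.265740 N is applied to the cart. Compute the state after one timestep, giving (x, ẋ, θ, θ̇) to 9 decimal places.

(0.576200558, -1.012258050, -0.084683771, -0.273139254)

sinθ=-0.082736535, cosθ=0.996571455
temp = (F + m·l·θ̇²·sinθ)/(M+m) = (13.265740 + -0.000484794)/1.496483 = 8.864287270
θ̈ = (g·sinθ − cosθ·temp)/(l·(4/3 − m·cos²θ/(M+m))) = -9.723632755
ẍ = temp − m·l·θ̈·cosθ/(M+m) = 10.313205880
Euler: x'=0.589140503+0.011448·-1.130323631=0.576200558, ẋ'=-1.130323631+0.011448·10.313205880=-1.012258050
       θ'=-0.082831220+0.011448·-0.161823106=-0.084683771, θ̇'=-0.161823106+0.011448·-9.723632755=-0.273139254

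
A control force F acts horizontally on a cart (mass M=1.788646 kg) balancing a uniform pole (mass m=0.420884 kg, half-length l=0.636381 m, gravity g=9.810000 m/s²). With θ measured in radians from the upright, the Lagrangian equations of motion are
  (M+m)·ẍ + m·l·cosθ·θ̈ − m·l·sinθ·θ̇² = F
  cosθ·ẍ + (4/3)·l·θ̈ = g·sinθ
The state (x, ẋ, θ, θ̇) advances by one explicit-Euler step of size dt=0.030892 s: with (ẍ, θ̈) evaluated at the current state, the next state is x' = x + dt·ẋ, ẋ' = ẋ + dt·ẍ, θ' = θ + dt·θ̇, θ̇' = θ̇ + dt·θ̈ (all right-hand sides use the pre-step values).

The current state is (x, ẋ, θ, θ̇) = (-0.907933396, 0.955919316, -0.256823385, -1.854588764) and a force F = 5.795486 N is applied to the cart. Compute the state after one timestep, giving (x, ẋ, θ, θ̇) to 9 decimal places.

(-0.878403136, 1.057948294, -0.314115341, -2.061611314)

sinθ=-0.254009411, cosθ=0.967201747
temp = (F + m·l·θ̇²·sinθ)/(M+m) = (5.795486 + -0.234004752)/2.209530 = 2.517042651
θ̈ = (g·sinθ − cosθ·temp)/(l·(4/3 − m·cos²θ/(M+m))) = -6.701493910
ẍ = temp − m·l·θ̈·cosθ/(M+m) = 3.302763754
Euler: x'=-0.907933396+0.030892·0.955919316=-0.878403136, ẋ'=0.955919316+0.030892·3.302763754=1.057948294
       θ'=-0.256823385+0.030892·-1.854588764=-0.314115341, θ̇'=-1.854588764+0.030892·-6.701493910=-2.061611314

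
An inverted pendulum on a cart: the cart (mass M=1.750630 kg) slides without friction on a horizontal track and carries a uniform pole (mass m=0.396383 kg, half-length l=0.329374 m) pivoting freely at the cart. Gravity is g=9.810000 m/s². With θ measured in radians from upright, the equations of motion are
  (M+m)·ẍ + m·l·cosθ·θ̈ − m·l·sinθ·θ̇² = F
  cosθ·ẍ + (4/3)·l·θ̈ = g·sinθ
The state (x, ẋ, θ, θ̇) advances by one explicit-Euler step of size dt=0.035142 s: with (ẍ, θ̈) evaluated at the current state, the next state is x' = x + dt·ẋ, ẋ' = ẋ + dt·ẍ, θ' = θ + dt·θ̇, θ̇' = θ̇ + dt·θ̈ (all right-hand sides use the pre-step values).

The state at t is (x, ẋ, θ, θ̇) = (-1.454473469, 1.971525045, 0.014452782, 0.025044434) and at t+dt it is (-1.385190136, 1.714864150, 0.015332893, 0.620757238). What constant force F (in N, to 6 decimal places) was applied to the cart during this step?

ẍ = (ẋ'−ẋ)/dt = (1.714864150−1.971525045)/0.035142 = -7.303537
θ̈ = (θ̇'−θ̇)/dt = (0.620757238−0.025044434)/0.035142 = 16.951591
sinθ=0.014452, cosθ=0.999896
F = (M+m)·ẍ + m·l·cosθ·θ̈ − m·l·sinθ·θ̇² = -15.680789 + 2.212939 − 0.000001 = -13.467851

F = -13.467851 N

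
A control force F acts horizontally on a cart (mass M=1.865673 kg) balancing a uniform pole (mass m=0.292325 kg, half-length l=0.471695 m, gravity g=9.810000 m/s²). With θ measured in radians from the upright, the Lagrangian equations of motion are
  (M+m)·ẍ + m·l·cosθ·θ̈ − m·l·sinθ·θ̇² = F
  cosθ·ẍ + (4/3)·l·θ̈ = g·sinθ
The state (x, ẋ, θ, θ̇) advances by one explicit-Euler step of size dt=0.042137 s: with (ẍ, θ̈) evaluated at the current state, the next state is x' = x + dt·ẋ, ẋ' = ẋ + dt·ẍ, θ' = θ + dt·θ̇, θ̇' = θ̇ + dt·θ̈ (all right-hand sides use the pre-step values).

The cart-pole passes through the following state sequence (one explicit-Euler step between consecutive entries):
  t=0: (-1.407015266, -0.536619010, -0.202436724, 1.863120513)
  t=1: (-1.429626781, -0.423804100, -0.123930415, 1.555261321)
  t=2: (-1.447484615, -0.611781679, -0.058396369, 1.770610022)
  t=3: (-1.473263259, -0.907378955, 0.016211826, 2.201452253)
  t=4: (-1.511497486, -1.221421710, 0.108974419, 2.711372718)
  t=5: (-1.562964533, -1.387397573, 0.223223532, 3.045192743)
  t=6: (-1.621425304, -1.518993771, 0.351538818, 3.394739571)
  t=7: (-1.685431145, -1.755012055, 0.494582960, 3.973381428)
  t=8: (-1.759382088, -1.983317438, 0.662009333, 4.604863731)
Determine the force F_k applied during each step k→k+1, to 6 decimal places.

step 0→1:
  ẍ = (ẋ'−ẋ)/dt = (-0.423804100−-0.536619010)/0.042137 = 2.677336
  θ̈ = (θ̇'−θ̇)/dt = (1.555261321−1.863120513)/0.042137 = -7.306149
  sinθ=-0.201057, cosθ=0.979580
  F = (M+m)·ẍ + m·l·cosθ·θ̈ − m·l·sinθ·θ̇² = 5.777686 + -0.986860 − -0.096234 = 4.887060
step 1→2:
  ẍ = (ẋ'−ẋ)/dt = (-0.611781679−-0.423804100)/0.042137 = -4.461105
  θ̈ = (θ̇'−θ̇)/dt = (1.770610022−1.555261321)/0.042137 = 5.110679
  sinθ=-0.123613, cosθ=0.992330
  F = (M+m)·ẍ + m·l·cosθ·θ̈ − m·l·sinθ·θ̇² = -9.627056 + 0.699298 − -0.041229 = -8.886529
step 2→3:
  ẍ = (ẋ'−ẋ)/dt = (-0.907378955−-0.611781679)/0.042137 = -7.015148
  θ̈ = (θ̇'−θ̇)/dt = (2.201452253−1.770610022)/0.042137 = 10.224796
  sinθ=-0.058363, cosθ=0.998295
  F = (M+m)·ẍ + m·l·cosθ·θ̈ − m·l·sinθ·θ̇² = -15.138675 + 1.407476 − -0.025230 = -13.705969
step 3→4:
  ẍ = (ẋ'−ẋ)/dt = (-1.221421710−-0.907378955)/0.042137 = -7.452898
  θ̈ = (θ̇'−θ̇)/dt = (2.711372718−2.201452253)/0.042137 = 12.101490
  sinθ=0.016211, cosθ=0.999869
  F = (M+m)·ẍ + m·l·cosθ·θ̈ − m·l·sinθ·θ̇² = -16.083339 + 1.668434 − 0.010833 = -14.425738
step 4→5:
  ẍ = (ẋ'−ẋ)/dt = (-1.387397573−-1.221421710)/0.042137 = -3.938958
  θ̈ = (θ̇'−θ̇)/dt = (3.045192743−2.711372718)/0.042137 = 7.922254
  sinθ=0.108759, cosθ=0.994068
  F = (M+m)·ẍ + m·l·cosθ·θ̈ − m·l·sinθ·θ̇² = -8.500263 + 1.085906 − 0.110248 = -7.524605
step 5→6:
  ẍ = (ẋ'−ẋ)/dt = (-1.518993771−-1.387397573)/0.042137 = -3.123056
  θ̈ = (θ̇'−θ̇)/dt = (3.394739571−3.045192743)/0.042137 = 8.295484
  sinθ=0.221374, cosθ=0.975189
  F = (M+m)·ẍ + m·l·cosθ·θ̈ − m·l·sinθ·θ̇² = -6.739548 + 1.115470 − 0.283064 = -5.907142
step 6→7:
  ẍ = (ẋ'−ẋ)/dt = (-1.755012055−-1.518993771)/0.042137 = -5.601212
  θ̈ = (θ̇'−θ̇)/dt = (3.973381428−3.394739571)/0.042137 = 13.732393
  sinθ=0.344343, cosθ=0.938844
  F = (M+m)·ẍ + m·l·cosθ·θ̈ − m·l·sinθ·θ̇² = -12.087405 + 1.777734 − 0.547181 = -10.856852
step 7→8:
  ẍ = (ẋ'−ẋ)/dt = (-1.983317438−-1.755012055)/0.042137 = -5.418169
  θ̈ = (θ̇'−θ̇)/dt = (4.604863731−3.973381428)/0.042137 = 14.986409
  sinθ=0.474665, cosθ=0.880167
  F = (M+m)·ẍ + m·l·cosθ·θ̈ − m·l·sinθ·θ̇² = -11.692398 + 1.818820 − 1.033319 = -10.906897

F_0 = 4.887060 N
F_1 = -8.886529 N
F_2 = -13.705969 N
F_3 = -14.425738 N
F_4 = -7.524605 N
F_5 = -5.907142 N
F_6 = -10.856852 N
F_7 = -10.906897 N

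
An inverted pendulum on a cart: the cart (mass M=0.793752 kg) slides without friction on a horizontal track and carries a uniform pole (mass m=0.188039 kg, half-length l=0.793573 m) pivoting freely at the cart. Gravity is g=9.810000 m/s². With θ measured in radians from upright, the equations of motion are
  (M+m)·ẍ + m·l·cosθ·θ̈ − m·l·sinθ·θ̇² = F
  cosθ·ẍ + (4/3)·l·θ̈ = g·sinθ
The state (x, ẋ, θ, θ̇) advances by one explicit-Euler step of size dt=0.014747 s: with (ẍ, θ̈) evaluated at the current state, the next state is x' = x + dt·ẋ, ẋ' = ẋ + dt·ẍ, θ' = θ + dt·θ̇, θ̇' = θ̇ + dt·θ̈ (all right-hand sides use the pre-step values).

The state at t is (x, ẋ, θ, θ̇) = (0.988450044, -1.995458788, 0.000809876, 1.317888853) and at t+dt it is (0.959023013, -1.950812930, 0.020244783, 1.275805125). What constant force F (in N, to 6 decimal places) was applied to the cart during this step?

ẍ = (ẋ'−ẋ)/dt = (-1.950812930−-1.995458788)/0.014747 = 3.027454
θ̈ = (θ̇'−θ̇)/dt = (1.275805125−1.317888853)/0.014747 = -2.853714
sinθ=0.000810, cosθ=1.000000
F = (M+m)·ẍ + m·l·cosθ·θ̈ − m·l·sinθ·θ̇² = 2.972327 + -0.425839 − 0.000210 = 2.546278

F = 2.546278 N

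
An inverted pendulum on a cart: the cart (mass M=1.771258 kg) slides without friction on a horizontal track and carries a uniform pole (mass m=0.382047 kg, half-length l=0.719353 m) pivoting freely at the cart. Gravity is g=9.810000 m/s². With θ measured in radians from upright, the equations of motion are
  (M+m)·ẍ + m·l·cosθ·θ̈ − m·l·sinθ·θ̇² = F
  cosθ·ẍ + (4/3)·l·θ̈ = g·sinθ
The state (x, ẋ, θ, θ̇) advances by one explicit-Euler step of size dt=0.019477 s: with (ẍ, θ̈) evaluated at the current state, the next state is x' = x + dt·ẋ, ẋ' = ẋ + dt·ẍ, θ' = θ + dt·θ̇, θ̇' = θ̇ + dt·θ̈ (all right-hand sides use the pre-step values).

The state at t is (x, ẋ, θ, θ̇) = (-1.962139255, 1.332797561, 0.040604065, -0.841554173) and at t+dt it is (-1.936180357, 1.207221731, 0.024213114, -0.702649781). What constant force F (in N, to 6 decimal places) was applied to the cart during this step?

ẍ = (ẋ'−ẋ)/dt = (1.207221731−1.332797561)/0.019477 = -6.447391
θ̈ = (θ̇'−θ̇)/dt = (-0.702649781−-0.841554173)/0.019477 = 7.131714
sinθ=0.040593, cosθ=0.999176
F = (M+m)·ẍ + m·l·cosθ·θ̈ − m·l·sinθ·θ̇² = -13.883199 + 1.958370 − 0.007901 = -11.932730

F = -11.932730 N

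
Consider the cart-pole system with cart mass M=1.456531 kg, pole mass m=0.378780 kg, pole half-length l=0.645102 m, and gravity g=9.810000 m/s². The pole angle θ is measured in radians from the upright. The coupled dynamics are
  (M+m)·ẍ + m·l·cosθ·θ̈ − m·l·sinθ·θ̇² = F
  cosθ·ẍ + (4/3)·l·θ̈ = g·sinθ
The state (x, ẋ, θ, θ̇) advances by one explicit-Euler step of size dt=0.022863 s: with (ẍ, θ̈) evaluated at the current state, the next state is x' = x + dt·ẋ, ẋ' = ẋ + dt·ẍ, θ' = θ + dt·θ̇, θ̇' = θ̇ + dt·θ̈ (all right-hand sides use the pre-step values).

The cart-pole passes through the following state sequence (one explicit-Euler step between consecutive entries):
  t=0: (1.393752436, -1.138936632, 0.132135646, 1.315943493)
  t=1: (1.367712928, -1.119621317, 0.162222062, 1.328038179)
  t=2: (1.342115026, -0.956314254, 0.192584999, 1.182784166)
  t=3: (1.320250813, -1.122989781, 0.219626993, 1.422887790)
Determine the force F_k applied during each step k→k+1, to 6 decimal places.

step 0→1:
  ẍ = (ẋ'−ẋ)/dt = (-1.119621317−-1.138936632)/0.022863 = 0.844829
  θ̈ = (θ̇'−θ̇)/dt = (1.328038179−1.315943493)/0.022863 = 0.529007
  sinθ=0.131751, cosθ=0.991283
  F = (M+m)·ẍ + m·l·cosθ·θ̈ − m·l·sinθ·θ̇² = 1.550523 + 0.128137 − 0.055750 = 1.622910
step 1→2:
  ẍ = (ẋ'−ẋ)/dt = (-0.956314254−-1.119621317)/0.022863 = 7.142854
  θ̈ = (θ̇'−θ̇)/dt = (1.182784166−1.328038179)/0.022863 = -6.353235
  sinθ=0.161511, cosθ=0.986871
  F = (M+m)·ẍ + m·l·cosθ·θ̈ − m·l·sinθ·θ̇² = 13.109358 + -1.532042 − 0.069605 = 11.507711
step 2→3:
  ẍ = (ẋ'−ẋ)/dt = (-1.122989781−-0.956314254)/0.022863 = -7.290186
  θ̈ = (θ̇'−θ̇)/dt = (1.422887790−1.182784166)/0.022863 = 10.501842
  sinθ=0.191397, cosθ=0.981513
  F = (M+m)·ẍ + m·l·cosθ·θ̈ − m·l·sinθ·θ̇² = -13.379759 + 2.518703 − 0.065428 = -10.926484

F_0 = 1.622910 N
F_1 = 11.507711 N
F_2 = -10.926484 N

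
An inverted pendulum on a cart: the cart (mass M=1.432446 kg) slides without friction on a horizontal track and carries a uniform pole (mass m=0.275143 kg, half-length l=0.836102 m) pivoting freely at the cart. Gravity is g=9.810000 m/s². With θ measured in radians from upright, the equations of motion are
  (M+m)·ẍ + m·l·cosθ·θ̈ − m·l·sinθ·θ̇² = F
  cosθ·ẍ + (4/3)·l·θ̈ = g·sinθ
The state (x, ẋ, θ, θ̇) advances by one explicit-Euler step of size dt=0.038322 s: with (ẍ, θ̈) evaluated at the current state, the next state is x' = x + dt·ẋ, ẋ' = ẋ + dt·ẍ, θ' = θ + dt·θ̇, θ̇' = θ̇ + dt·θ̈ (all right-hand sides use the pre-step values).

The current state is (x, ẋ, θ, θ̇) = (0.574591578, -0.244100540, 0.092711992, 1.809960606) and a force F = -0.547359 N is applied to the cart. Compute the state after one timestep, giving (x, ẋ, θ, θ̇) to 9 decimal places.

(0.565237157, -0.261035598, 0.162073302, 1.856306436)

sinθ=0.092579231, cosθ=0.995705321
temp = (F + m·l·θ̇²·sinθ)/(M+m) = (-0.547359 + 0.069770132)/1.707589 = -0.279686077
θ̈ = (g·sinθ − cosθ·temp)/(l·(4/3 − m·cos²θ/(M+m))) = 1.209379202
ẍ = temp − m·l·θ̈·cosθ/(M+m) = -0.441914783
Euler: x'=0.574591578+0.038322·-0.244100540=0.565237157, ẋ'=-0.244100540+0.038322·-0.441914783=-0.261035598
       θ'=0.092711992+0.038322·1.809960606=0.162073302, θ̇'=1.809960606+0.038322·1.209379202=1.856306436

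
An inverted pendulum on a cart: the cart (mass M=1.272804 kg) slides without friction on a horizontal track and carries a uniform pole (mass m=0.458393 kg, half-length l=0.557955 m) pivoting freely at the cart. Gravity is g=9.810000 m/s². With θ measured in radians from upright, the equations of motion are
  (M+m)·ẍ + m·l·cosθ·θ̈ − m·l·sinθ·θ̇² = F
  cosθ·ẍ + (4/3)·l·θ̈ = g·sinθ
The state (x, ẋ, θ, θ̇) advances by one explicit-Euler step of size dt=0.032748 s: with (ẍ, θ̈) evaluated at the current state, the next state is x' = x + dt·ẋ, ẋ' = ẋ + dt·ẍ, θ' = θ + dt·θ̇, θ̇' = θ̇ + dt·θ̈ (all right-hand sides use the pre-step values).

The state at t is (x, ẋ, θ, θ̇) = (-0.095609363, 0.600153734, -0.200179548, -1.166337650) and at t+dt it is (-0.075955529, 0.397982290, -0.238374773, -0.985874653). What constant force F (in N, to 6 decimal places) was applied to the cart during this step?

F = -9.237174 N

ẍ = (ẋ'−ẋ)/dt = (0.397982290−0.600153734)/0.032748 = -6.173551
θ̈ = (θ̇'−θ̇)/dt = (-0.985874653−-1.166337650)/0.032748 = 5.510657
sinθ=-0.198845, cosθ=0.980031
F = (M+m)·ẍ + m·l·cosθ·θ̈ − m·l·sinθ·θ̇² = -10.687633 + 1.381275 − -0.069183 = -9.237174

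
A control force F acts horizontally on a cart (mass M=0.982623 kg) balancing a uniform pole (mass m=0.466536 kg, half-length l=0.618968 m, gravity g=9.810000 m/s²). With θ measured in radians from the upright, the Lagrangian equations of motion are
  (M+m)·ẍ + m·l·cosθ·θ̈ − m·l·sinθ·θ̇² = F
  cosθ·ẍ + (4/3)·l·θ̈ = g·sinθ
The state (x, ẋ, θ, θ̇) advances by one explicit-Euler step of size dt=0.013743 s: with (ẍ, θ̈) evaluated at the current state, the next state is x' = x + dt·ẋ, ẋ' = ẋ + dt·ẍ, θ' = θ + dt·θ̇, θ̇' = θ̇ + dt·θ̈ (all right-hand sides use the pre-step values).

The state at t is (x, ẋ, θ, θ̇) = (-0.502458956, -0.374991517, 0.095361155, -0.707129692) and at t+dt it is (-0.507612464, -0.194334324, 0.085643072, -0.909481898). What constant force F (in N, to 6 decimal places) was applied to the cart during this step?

F = 14.803472 N

ẍ = (ẋ'−ẋ)/dt = (-0.194334324−-0.374991517)/0.013743 = 13.145397
θ̈ = (θ̇'−θ̇)/dt = (-0.909481898−-0.707129692)/0.013743 = -14.724020
sinθ=0.095217, cosθ=0.995457
F = (M+m)·ẍ + m·l·cosθ·θ̈ − m·l·sinθ·θ̇² = 19.049771 + -4.232550 − 0.013749 = 14.803472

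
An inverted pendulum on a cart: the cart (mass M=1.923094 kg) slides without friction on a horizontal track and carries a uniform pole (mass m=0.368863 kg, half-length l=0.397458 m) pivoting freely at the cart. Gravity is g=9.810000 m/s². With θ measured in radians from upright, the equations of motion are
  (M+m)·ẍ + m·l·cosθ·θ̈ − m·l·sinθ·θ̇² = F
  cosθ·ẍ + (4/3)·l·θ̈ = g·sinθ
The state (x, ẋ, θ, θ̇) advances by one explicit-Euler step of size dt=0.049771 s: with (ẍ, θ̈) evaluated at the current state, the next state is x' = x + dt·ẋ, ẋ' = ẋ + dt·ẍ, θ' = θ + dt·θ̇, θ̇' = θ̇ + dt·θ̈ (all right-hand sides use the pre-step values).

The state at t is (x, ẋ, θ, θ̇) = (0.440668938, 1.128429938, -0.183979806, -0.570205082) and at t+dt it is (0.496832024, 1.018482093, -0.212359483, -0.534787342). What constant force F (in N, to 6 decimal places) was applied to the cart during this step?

F = -4.951816 N

ẍ = (ẋ'−ẋ)/dt = (1.018482093−1.128429938)/0.049771 = -2.209074
θ̈ = (θ̇'−θ̇)/dt = (-0.534787342−-0.570205082)/0.049771 = 0.711614
sinθ=-0.182944, cosθ=0.983123
F = (M+m)·ẍ + m·l·cosθ·θ̈ − m·l·sinθ·θ̇² = -5.063104 + 0.102567 − -0.008720 = -4.951816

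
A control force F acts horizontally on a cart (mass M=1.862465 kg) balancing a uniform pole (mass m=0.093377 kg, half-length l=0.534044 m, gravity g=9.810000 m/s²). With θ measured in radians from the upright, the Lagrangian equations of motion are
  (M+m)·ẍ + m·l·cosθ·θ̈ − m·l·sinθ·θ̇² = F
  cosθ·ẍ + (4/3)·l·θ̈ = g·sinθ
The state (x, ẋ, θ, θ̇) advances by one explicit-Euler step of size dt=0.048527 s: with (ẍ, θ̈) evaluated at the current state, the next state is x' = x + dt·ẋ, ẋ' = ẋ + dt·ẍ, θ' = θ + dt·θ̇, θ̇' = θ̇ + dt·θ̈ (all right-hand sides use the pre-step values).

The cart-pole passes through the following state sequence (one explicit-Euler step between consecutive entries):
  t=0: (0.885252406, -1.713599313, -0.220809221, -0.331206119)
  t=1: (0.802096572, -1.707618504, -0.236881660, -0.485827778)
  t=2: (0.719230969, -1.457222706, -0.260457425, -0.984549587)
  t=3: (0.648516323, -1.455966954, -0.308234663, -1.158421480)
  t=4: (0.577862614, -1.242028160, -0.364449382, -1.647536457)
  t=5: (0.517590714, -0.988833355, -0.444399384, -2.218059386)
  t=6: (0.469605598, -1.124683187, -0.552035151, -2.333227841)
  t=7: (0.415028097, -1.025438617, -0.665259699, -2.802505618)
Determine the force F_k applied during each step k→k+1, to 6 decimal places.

F_0 = 0.087215 N
F_1 = 9.596579 N
F_2 = -0.109588 N
F_3 = 8.163997 N
F_4 = 9.705286 N
F_5 = -5.476699 N
F_6 = 3.731733 N

step 0→1:
  ẍ = (ẋ'−ẋ)/dt = (-1.707618504−-1.713599313)/0.048527 = 0.123247
  θ̈ = (θ̇'−θ̇)/dt = (-0.485827778−-0.331206119)/0.048527 = -3.186302
  sinθ=-0.219019, cosθ=0.975721
  F = (M+m)·ẍ + m·l·cosθ·θ̈ − m·l·sinθ·θ̇² = 0.241052 + -0.155035 − -0.001198 = 0.087215
step 1→2:
  ẍ = (ẋ'−ẋ)/dt = (-1.457222706−-1.707618504)/0.048527 = 5.159927
  θ̈ = (θ̇'−θ̇)/dt = (-0.984549587−-0.485827778)/0.048527 = -10.277203
  sinθ=-0.234673, cosθ=0.972074
  F = (M+m)·ẍ + m·l·cosθ·θ̈ − m·l·sinθ·θ̇² = 10.092003 + -0.498186 − -0.002762 = 9.596579
step 2→3:
  ẍ = (ẋ'−ẋ)/dt = (-1.455966954−-1.457222706)/0.048527 = 0.025877
  θ̈ = (θ̇'−θ̇)/dt = (-1.158421480−-0.984549587)/0.048527 = -3.582993
  sinθ=-0.257523, cosθ=0.966272
  F = (M+m)·ẍ + m·l·cosθ·θ̈ − m·l·sinθ·θ̇² = 0.050612 + -0.172648 − -0.012448 = -0.109588
step 3→4:
  ẍ = (ẋ'−ẋ)/dt = (-1.242028160−-1.455966954)/0.048527 = 4.408655
  θ̈ = (θ̇'−θ̇)/dt = (-1.647536457−-1.158421480)/0.048527 = -10.079234
  sinθ=-0.303377, cosθ=0.952871
  F = (M+m)·ẍ + m·l·cosθ·θ̈ − m·l·sinθ·θ̇² = 8.622632 + -0.478937 − -0.020302 = 8.163997
step 4→5:
  ẍ = (ẋ'−ẋ)/dt = (-0.988833355−-1.242028160)/0.048527 = 5.217607
  θ̈ = (θ̇'−θ̇)/dt = (-2.218059386−-1.647536457)/0.048527 = -11.756814
  sinθ=-0.356435, cosθ=0.934320
  F = (M+m)·ẍ + m·l·cosθ·θ̈ − m·l·sinθ·θ̇² = 10.204815 + -0.547775 − -0.048247 = 9.705286
step 5→6:
  ẍ = (ẋ'−ẋ)/dt = (-1.124683187−-0.988833355)/0.048527 = -2.799469
  θ̈ = (θ̇'−θ̇)/dt = (-2.333227841−-2.218059386)/0.048527 = -2.373286
  sinθ=-0.429916, cosθ=0.902869
  F = (M+m)·ẍ + m·l·cosθ·θ̈ − m·l·sinθ·θ̇² = -5.475319 + -0.106854 − -0.105474 = -5.476699
step 6→7:
  ẍ = (ẋ'−ẋ)/dt = (-1.025438617−-1.124683187)/0.048527 = 2.045141
  θ̈ = (θ̇'−θ̇)/dt = (-2.802505618−-2.333227841)/0.048527 = -9.670447
  sinθ=-0.524421, cosθ=0.851459
  F = (M+m)·ẍ + m·l·cosθ·θ̈ − m·l·sinθ·θ̇² = 3.999973 + -0.410608 − -0.142368 = 3.731733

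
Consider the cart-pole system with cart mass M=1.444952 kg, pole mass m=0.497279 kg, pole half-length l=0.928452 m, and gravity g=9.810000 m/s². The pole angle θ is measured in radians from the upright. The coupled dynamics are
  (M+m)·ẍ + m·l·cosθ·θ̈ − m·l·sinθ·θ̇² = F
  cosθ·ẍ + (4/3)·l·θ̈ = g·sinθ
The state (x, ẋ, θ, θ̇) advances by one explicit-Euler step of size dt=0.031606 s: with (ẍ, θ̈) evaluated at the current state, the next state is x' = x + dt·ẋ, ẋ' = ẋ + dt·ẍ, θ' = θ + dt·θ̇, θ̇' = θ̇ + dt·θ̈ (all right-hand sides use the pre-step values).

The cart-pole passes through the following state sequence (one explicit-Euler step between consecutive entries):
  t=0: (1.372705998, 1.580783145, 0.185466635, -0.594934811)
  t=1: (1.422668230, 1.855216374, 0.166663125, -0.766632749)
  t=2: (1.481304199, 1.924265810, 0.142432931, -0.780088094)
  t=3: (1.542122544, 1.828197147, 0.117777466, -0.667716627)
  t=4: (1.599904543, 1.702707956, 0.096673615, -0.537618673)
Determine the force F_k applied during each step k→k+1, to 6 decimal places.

step 0→1:
  ẍ = (ẋ'−ẋ)/dt = (1.855216374−1.580783145)/0.031606 = 8.682947
  θ̈ = (θ̇'−θ̇)/dt = (-0.766632749−-0.594934811)/0.031606 = -5.432448
  sinθ=0.184405, cosθ=0.982850
  F = (M+m)·ẍ + m·l·cosθ·θ̈ − m·l·sinθ·θ̇² = 16.864289 + -2.465145 − 0.030135 = 14.369009
step 1→2:
  ẍ = (ẋ'−ẋ)/dt = (1.924265810−1.855216374)/0.031606 = 2.184694
  θ̈ = (θ̇'−θ̇)/dt = (-0.780088094−-0.766632749)/0.031606 = -0.425721
  sinθ=0.165893, cosθ=0.986144
  F = (M+m)·ẍ + m·l·cosθ·θ̈ − m·l·sinθ·θ̇² = 4.243180 + -0.193832 − 0.045015 = 4.004333
step 2→3:
  ẍ = (ẋ'−ẋ)/dt = (1.828197147−1.924265810)/0.031606 = -3.039570
  θ̈ = (θ̇'−θ̇)/dt = (-0.667716627−-0.780088094)/0.031606 = 3.555384
  sinθ=0.141952, cosθ=0.989874
  F = (M+m)·ẍ + m·l·cosθ·θ̈ − m·l·sinθ·θ̇² = -5.903548 + 1.624897 − 0.039883 = -4.318534
step 3→4:
  ẍ = (ẋ'−ẋ)/dt = (1.702707956−1.828197147)/0.031606 = -3.970423
  θ̈ = (θ̇'−θ̇)/dt = (-0.537618673−-0.667716627)/0.031606 = 4.116242
  sinθ=0.117505, cosθ=0.993072
  F = (M+m)·ẍ + m·l·cosθ·θ̈ − m·l·sinθ·θ̇² = -7.711479 + 1.887302 − 0.024188 = -5.848365

F_0 = 14.369009 N
F_1 = 4.004333 N
F_2 = -4.318534 N
F_3 = -5.848365 N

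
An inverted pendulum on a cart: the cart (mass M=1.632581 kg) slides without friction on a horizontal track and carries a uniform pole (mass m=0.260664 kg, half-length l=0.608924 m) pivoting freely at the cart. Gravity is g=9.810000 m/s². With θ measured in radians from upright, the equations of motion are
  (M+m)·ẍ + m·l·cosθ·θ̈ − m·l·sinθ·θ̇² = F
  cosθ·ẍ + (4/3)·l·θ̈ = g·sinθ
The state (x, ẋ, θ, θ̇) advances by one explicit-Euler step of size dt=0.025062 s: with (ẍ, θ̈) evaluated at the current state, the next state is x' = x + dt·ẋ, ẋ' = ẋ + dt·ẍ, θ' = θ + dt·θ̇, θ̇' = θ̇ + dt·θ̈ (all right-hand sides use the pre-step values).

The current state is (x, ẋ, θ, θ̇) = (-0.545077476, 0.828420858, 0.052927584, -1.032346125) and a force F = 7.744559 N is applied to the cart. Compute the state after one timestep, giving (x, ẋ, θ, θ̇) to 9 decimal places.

(-0.524315592, 0.941345473, 0.027054925, -1.155218448)

sinθ=0.052902876, cosθ=0.998599662
temp = (F + m·l·θ̇²·sinθ)/(M+m) = (7.744559 + 0.008948991)/1.893245 = 4.095353740
θ̈ = (g·sinθ − cosθ·temp)/(l·(4/3 − m·cos²θ/(M+m))) = -4.902734153
ẍ = temp − m·l·θ̈·cosθ/(M+m) = 4.505810193
Euler: x'=-0.545077476+0.025062·0.828420858=-0.524315592, ẋ'=0.828420858+0.025062·4.505810193=0.941345473
       θ'=0.052927584+0.025062·-1.032346125=0.027054925, θ̇'=-1.032346125+0.025062·-4.902734153=-1.155218448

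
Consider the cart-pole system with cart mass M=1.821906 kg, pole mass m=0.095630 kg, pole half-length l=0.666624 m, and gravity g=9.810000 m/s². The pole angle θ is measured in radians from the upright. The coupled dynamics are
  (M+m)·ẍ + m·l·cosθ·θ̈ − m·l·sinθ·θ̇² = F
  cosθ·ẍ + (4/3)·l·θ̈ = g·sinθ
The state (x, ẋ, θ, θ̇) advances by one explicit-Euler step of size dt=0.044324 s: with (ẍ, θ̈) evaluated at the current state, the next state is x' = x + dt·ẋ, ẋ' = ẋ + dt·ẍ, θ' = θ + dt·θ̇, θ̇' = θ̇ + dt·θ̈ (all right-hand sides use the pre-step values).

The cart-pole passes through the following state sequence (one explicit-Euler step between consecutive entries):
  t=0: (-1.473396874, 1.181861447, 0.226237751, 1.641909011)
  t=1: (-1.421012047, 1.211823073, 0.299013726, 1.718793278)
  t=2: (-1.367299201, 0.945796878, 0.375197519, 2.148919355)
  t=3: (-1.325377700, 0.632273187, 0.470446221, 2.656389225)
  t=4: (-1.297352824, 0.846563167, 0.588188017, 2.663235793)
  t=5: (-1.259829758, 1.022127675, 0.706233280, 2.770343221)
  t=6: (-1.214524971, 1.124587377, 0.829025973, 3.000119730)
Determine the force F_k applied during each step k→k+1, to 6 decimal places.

step 0→1:
  ẍ = (ẋ'−ẋ)/dt = (1.211823073−1.181861447)/0.044324 = 0.675968
  θ̈ = (θ̇'−θ̇)/dt = (1.718793278−1.641909011)/0.044324 = 1.734597
  sinθ=0.224313, cosθ=0.974517
  F = (M+m)·ẍ + m·l·cosθ·θ̈ − m·l·sinθ·θ̇² = 1.296194 + 0.107761 − 0.038550 = 1.365405
step 1→2:
  ẍ = (ẋ'−ẋ)/dt = (0.945796878−1.211823073)/0.044324 = -6.001854
  θ̈ = (θ̇'−θ̇)/dt = (2.148919355−1.718793278)/0.044324 = 9.704135
  sinθ=0.294578, cosθ=0.955627
  F = (M+m)·ẍ + m·l·cosθ·θ̈ − m·l·sinθ·θ̇² = -11.508772 + 0.591181 − 0.055478 = -10.973069
step 2→3:
  ẍ = (ẋ'−ẋ)/dt = (0.632273187−0.945796878)/0.044324 = -7.073452
  θ̈ = (θ̇'−θ̇)/dt = (2.656389225−2.148919355)/0.044324 = 11.449099
  sinθ=0.366456, cosθ=0.930435
  F = (M+m)·ẍ + m·l·cosθ·θ̈ − m·l·sinθ·θ̇² = -13.563599 + 0.679098 − 0.107879 = -12.992380
step 3→4:
  ẍ = (ẋ'−ẋ)/dt = (0.846563167−0.632273187)/0.044324 = 4.834626
  θ̈ = (θ̇'−θ̇)/dt = (2.663235793−2.656389225)/0.044324 = 0.154466
  sinθ=0.453284, cosθ=0.891366
  F = (M+m)·ẍ + m·l·cosθ·θ̈ − m·l·sinθ·θ̇² = 9.270570 + 0.008777 − 0.203906 = 9.075442
step 4→5:
  ẍ = (ẋ'−ẋ)/dt = (1.022127675−0.846563167)/0.044324 = 3.960936
  θ̈ = (θ̇'−θ̇)/dt = (2.770343221−2.663235793)/0.044324 = 2.416466
  sinθ=0.554854, cosθ=0.831947
  F = (M+m)·ẍ + m·l·cosθ·θ̈ − m·l·sinθ·θ̇² = 7.595237 + 0.128160 − 0.250884 = 7.472512
step 5→6:
  ẍ = (ẋ'−ẋ)/dt = (1.124587377−1.022127675)/0.044324 = 2.311608
  θ̈ = (θ̇'−θ̇)/dt = (3.000119730−2.770343221)/0.044324 = 5.184020
  sinθ=0.648973, cosθ=0.760812
  F = (M+m)·ẍ + m·l·cosθ·θ̈ − m·l·sinθ·θ̇² = 4.432591 + 0.251431 − 0.317518 = 4.366504

F_0 = 1.365405 N
F_1 = -10.973069 N
F_2 = -12.992380 N
F_3 = 9.075442 N
F_4 = 7.472512 N
F_5 = 4.366504 N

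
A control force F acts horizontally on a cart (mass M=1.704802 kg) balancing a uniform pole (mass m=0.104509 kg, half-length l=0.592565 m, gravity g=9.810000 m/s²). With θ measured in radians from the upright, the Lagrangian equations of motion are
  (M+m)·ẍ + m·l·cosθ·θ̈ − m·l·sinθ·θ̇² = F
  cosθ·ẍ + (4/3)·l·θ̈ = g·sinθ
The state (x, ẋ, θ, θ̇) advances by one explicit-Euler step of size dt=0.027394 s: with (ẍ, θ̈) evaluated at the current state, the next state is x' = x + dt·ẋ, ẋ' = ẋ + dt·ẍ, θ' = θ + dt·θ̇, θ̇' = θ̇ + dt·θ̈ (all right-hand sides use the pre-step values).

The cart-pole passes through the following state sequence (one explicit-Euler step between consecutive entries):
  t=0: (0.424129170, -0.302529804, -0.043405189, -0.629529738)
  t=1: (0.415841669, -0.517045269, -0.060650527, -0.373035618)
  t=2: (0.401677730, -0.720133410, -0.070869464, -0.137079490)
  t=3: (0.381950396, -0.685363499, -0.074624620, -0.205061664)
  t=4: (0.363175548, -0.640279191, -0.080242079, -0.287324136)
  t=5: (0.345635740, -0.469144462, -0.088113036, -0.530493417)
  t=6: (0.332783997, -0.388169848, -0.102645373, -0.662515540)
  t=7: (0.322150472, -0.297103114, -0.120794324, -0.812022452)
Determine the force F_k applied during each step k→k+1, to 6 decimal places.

F_0 = -13.587892 N
F_1 = -12.880550 N
F_2 = 2.143257 N
F_3 = 2.792460 N
F_4 = 10.755514 N
F_5 = 5.052423 N
F_6 = 5.681330 N

step 0→1:
  ẍ = (ẋ'−ẋ)/dt = (-0.517045269−-0.302529804)/0.027394 = -7.830746
  θ̈ = (θ̇'−θ̇)/dt = (-0.373035618−-0.629529738)/0.027394 = 9.363150
  sinθ=-0.043392, cosθ=0.999058
  F = (M+m)·ẍ + m·l·cosθ·θ̈ − m·l·sinθ·θ̇² = -14.168255 + 0.579299 − -0.001065 = -13.587892
step 1→2:
  ẍ = (ẋ'−ẋ)/dt = (-0.720133410−-0.517045269)/0.027394 = -7.413599
  θ̈ = (θ̇'−θ̇)/dt = (-0.137079490−-0.373035618)/0.027394 = 8.613424
  sinθ=-0.060613, cosθ=0.998161
  F = (M+m)·ẍ + m·l·cosθ·θ̈ − m·l·sinθ·θ̇² = -13.413507 + 0.532435 − -0.000522 = -12.880550
step 2→3:
  ẍ = (ẋ'−ẋ)/dt = (-0.685363499−-0.720133410)/0.027394 = 1.269253
  θ̈ = (θ̇'−θ̇)/dt = (-0.205061664−-0.137079490)/0.027394 = -2.481645
  sinθ=-0.070810, cosθ=0.997490
  F = (M+m)·ẍ + m·l·cosθ·θ̈ − m·l·sinθ·θ̇² = 2.296473 + -0.153298 − -0.000082 = 2.143257
step 3→4:
  ẍ = (ẋ'−ẋ)/dt = (-0.640279191−-0.685363499)/0.027394 = 1.645773
  θ̈ = (θ̇'−θ̇)/dt = (-0.287324136−-0.205061664)/0.027394 = -3.002938
  sinθ=-0.074555, cosθ=0.997217
  F = (M+m)·ẍ + m·l·cosθ·θ̈ − m·l·sinθ·θ̇² = 2.977715 + -0.185449 − -0.000194 = 2.792460
step 4→5:
  ẍ = (ẋ'−ẋ)/dt = (-0.469144462−-0.640279191)/0.027394 = 6.247161
  θ̈ = (θ̇'−θ̇)/dt = (-0.530493417−-0.287324136)/0.027394 = -8.876735
  sinθ=-0.080156, cosθ=0.996782
  F = (M+m)·ẍ + m·l·cosθ·θ̈ − m·l·sinθ·θ̇² = 11.303057 + -0.547953 − -0.000410 = 10.755514
step 5→6:
  ẍ = (ẋ'−ẋ)/dt = (-0.388169848−-0.469144462)/0.027394 = 2.955925
  θ̈ = (θ̇'−θ̇)/dt = (-0.662515540−-0.530493417)/0.027394 = -4.819381
  sinθ=-0.087999, cosθ=0.996121
  F = (M+m)·ẍ + m·l·cosθ·θ̈ − m·l·sinθ·θ̇² = 5.348188 + -0.297299 − -0.001534 = 5.052423
step 6→7:
  ẍ = (ẋ'−ẋ)/dt = (-0.297103114−-0.388169848)/0.027394 = 3.324331
  θ̈ = (θ̇'−θ̇)/dt = (-0.812022452−-0.662515540)/0.027394 = -5.457652
  sinθ=-0.102465, cosθ=0.994737
  F = (M+m)·ẍ + m·l·cosθ·θ̈ − m·l·sinθ·θ̇² = 6.014749 + -0.336205 − -0.002785 = 5.681330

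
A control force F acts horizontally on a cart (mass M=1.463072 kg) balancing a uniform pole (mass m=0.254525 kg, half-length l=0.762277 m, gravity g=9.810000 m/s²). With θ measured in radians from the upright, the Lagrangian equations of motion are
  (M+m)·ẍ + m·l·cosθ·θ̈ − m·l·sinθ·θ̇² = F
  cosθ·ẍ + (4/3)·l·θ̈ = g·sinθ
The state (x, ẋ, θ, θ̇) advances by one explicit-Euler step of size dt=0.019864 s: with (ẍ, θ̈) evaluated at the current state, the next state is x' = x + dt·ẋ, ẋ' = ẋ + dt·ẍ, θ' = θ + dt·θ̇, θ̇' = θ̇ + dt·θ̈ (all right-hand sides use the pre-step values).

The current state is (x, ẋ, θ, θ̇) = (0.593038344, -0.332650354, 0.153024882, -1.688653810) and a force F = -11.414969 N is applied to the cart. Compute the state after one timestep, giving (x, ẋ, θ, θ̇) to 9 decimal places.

(0.586430577, -0.483306645, 0.119481463, -1.512931388)

sinθ=0.152428360, cosθ=0.988314522
temp = (F + m·l·θ̇²·sinθ)/(M+m) = (-11.414969 + 0.084331590)/1.717597 = -6.596796228
θ̈ = (g·sinθ − cosθ·temp)/(l·(4/3 − m·cos²θ/(M+m))) = 8.846275777
ẍ = temp − m·l·θ̈·cosθ/(M+m) = -7.584388403
Euler: x'=0.593038344+0.019864·-0.332650354=0.586430577, ẋ'=-0.332650354+0.019864·-7.584388403=-0.483306645
       θ'=0.153024882+0.019864·-1.688653810=0.119481463, θ̇'=-1.688653810+0.019864·8.846275777=-1.512931388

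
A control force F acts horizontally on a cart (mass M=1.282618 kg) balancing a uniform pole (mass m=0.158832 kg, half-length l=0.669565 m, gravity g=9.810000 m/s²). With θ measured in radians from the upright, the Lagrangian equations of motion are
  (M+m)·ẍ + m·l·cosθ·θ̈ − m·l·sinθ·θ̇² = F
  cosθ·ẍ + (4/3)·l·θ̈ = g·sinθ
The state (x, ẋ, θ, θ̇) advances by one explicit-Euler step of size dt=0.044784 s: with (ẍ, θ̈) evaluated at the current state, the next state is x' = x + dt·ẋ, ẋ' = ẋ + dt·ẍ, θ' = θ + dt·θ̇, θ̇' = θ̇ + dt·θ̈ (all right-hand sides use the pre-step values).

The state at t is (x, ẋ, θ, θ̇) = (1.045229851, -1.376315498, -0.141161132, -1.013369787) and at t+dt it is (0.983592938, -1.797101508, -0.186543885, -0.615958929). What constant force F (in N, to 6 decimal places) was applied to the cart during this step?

F = -12.594013 N

ẍ = (ẋ'−ẋ)/dt = (-1.797101508−-1.376315498)/0.044784 = -9.395901
θ̈ = (θ̇'−θ̇)/dt = (-0.615958929−-1.013369787)/0.044784 = 8.873947
sinθ=-0.140693, cosθ=0.990053
F = (M+m)·ẍ + m·l·cosθ·θ̈ − m·l·sinθ·θ̇² = -13.543721 + 0.934343 − -0.015365 = -12.594013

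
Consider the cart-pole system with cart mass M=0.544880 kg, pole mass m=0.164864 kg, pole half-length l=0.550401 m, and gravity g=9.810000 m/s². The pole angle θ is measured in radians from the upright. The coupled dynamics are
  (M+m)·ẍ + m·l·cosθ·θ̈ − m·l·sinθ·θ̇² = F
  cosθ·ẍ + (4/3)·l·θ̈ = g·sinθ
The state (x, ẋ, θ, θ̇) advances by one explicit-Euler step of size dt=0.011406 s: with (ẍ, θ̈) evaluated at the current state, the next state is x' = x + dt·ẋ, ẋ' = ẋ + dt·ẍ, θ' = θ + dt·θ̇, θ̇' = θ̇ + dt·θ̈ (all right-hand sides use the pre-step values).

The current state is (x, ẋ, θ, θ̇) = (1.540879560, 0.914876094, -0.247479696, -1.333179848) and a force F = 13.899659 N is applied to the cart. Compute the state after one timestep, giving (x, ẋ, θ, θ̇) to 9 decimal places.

(1.551314637, 1.186772475, -0.262685945, -1.729738756)

sinθ=-0.244961222, cosθ=0.969532877
temp = (F + m·l·θ̇²·sinθ)/(M+m) = (13.899659 + -0.039507529)/0.709744 = 19.528381319
θ̈ = (g·sinθ − cosθ·temp)/(l·(4/3 − m·cos²θ/(M+m))) = -34.767570398
ẍ = temp − m·l·θ̈·cosθ/(M+m) = 23.838013450
Euler: x'=1.540879560+0.011406·0.914876094=1.551314637, ẋ'=0.914876094+0.011406·23.838013450=1.186772475
       θ'=-0.247479696+0.011406·-1.333179848=-0.262685945, θ̇'=-1.333179848+0.011406·-34.767570398=-1.729738756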